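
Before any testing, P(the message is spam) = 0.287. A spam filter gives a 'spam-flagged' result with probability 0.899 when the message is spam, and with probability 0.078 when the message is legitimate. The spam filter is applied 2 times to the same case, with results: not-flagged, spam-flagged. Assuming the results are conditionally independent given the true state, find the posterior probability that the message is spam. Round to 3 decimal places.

Posterior P(H) ≈ 0.337

Let H be the event that the message is spam; start with P(H) = 0.287. P('spam-flagged'|H) = 0.899, P('spam-flagged'|¬H) = 0.078.
Update on result 1 ('not-flagged'): P(H) ← 0.101·0.2870 / (0.101·0.2870 + 0.922·0.7130) = 0.028987/0.68637 = 0.0422.
Update on result 2 ('spam-flagged'): P(H) ← 0.899·0.0422 / (0.899·0.0422 + 0.078·0.9578) = 0.037967/0.11267 = 0.3370.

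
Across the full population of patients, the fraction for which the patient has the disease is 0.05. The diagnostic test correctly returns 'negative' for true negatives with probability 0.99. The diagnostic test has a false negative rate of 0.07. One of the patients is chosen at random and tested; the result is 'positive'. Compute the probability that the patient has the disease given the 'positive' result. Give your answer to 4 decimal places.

Write H for 'the patient has the disease'. Prior odds H:¬H = 0.05/0.95 = 0.052632. For the 'positive' outcome, the likelihood ratio is 0.93/0.01 = 93.000.
Posterior odds = 0.052632 × 93.000 = 4.8947, so P(H|E) = 4.8947/(1+4.8947) = 0.8304.

P(H | E) ≈ 0.8304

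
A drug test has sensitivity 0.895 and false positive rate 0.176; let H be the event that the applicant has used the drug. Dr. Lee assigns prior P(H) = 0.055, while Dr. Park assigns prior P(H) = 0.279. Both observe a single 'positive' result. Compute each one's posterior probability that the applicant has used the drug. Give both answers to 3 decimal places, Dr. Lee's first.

Dr. Lee: 0.228; Dr. Park: 0.663

The likelihood ratio for a 'positive' result is 0.895/0.176 = 5.0852.
Dr. Lee: prior odds 0.055/0.945 = 0.058201; posterior odds 0.29597; posterior probability 0.228.
Dr. Park: prior odds 0.279/0.721 = 0.38696; posterior odds 1.9678; posterior probability 0.663.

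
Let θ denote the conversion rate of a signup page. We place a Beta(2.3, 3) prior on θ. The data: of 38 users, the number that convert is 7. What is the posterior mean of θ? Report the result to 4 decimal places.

The binomial likelihood is conjugate to the Beta prior: with 7 successes and 31 failures, the posterior is Beta(2.3+7, 3+31) = Beta(9.3, 34).
E[θ | data] = 9.3/(9.3+34) = 0.2148.

Posterior mean ≈ 0.2148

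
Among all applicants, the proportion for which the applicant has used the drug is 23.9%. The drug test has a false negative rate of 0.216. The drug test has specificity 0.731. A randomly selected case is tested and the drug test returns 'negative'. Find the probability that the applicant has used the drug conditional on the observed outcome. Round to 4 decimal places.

Write H for 'the applicant has used the drug'. Prior odds H:¬H = 0.239/0.761 = 0.31406. For the 'negative' outcome, the likelihood ratio is 0.216/0.731 = 0.29549.
Posterior odds = 0.31406 × 0.29549 = 0.092800, so P(H|E) = 0.092800/(1+0.092800) = 0.0849.

P(H | E) ≈ 0.0849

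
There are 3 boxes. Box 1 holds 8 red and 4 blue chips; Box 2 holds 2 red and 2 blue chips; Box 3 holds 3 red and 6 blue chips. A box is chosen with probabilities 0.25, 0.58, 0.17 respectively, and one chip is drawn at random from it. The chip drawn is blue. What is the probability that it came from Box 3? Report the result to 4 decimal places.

Posterior probability ≈ 0.2329

P(blue|Box 1) = 0.3333; P(blue|Box 2) = 0.5; P(blue|Box 3) = 0.6667.
Prior × likelihood for each source: 0.25·0.3333=0.08333, 0.58·0.5=0.2900, 0.17·0.6667=0.1133. Summing gives P(blue) = 0.48667.
P(Box 3 | blue) = 0.1133 / 0.48667 = 0.2329.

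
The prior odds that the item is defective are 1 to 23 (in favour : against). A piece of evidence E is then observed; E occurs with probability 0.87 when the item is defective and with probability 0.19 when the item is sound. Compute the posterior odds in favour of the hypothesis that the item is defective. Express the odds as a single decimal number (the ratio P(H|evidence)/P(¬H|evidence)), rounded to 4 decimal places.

Prior odds = 1/23 = 0.043478. In log-odds, ln(0.043478) = -3.1355.
Add log likelihood ratio: ln(4.5789) = 1.5215.
Posterior log-odds = -1.6140, so posterior odds = exp(-1.6140) = 0.19908.

Posterior odds ≈ 0.1991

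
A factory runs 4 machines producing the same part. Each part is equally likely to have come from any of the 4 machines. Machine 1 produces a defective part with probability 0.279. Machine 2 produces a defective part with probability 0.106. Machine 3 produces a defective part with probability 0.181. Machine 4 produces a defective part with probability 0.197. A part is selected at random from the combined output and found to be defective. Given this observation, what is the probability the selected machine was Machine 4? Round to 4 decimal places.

Posterior probability ≈ 0.2582

Tabulate prior·likelihood by source: [1] prior 0.25, lik 0.279, product 0.06975; [2] prior 0.25, lik 0.106, product 0.02650; [3] prior 0.25, lik 0.181, product 0.04525; [4] prior 0.25, lik 0.197, product 0.04925.
Normalizing constant = 0.19075; the posterior for Machine 4 is its product over the sum, 0.04925/0.19075 = 0.2582.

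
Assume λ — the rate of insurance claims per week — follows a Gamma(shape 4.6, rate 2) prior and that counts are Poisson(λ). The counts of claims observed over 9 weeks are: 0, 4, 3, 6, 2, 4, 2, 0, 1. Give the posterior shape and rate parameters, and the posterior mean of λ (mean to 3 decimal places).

Total count ∑xᵢ = 22 over n = 9 weeks.
Gamma is conjugate to the Poisson likelihood: posterior is Gamma(shape = 4.6+22 = 26.6, rate = 2+9 = 11).
E[λ | data] = 26.6/11 = 2.418.

Posterior: Gamma(shape=26.6, rate=11); mean ≈ 2.418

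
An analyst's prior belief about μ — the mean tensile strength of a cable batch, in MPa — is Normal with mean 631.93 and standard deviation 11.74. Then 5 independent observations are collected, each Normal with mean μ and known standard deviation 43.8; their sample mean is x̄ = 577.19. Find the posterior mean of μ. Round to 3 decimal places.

With known σ, the Normal prior is conjugate. Weight on the data is w = (n/σ²)/(n/σ² + 1/τ₀²) = 0.00260628/(0.00260628+0.00725544) = 0.26428.
Posterior mean = w·x̄ + (1−w)·μ₀ = 0.26428·577.19 + 0.73572·631.93 = 617.463.

Posterior mean ≈ 617.463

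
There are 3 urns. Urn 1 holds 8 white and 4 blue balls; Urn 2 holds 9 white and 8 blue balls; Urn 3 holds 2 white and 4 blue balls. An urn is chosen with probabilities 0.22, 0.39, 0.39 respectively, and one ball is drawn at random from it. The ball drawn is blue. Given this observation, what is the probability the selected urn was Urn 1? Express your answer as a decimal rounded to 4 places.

Tabulate prior·likelihood by source: [1] prior 0.22, lik 0.3333, product 0.07333; [2] prior 0.39, lik 0.4706, product 0.1835; [3] prior 0.39, lik 0.6667, product 0.2600.
Normalizing constant = 0.51686; the posterior for Urn 1 is its product over the sum, 0.07333/0.51686 = 0.1419.

Posterior probability ≈ 0.1419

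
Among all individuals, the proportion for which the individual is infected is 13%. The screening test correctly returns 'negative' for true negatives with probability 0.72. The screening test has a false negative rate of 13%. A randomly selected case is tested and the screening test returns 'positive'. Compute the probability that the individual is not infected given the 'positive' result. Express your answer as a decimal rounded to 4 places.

P(¬H | E) ≈ 0.6829

Let H be the event that the individual is infected. P(H) = 0.13, so P(¬H) = 0.87. With E the 'positive' result, P(E|H) = 0.87 and P(E|¬H) = 0.28.
P(E) = 0.87·0.13 + 0.28·0.87 = 0.11310 + 0.24360 = 0.35670.
By Bayes' theorem, P(H|E) = 0.11310 / 0.35670 = 0.3171. Hence P(¬H|E) = 1 − 0.3171 = 0.6829.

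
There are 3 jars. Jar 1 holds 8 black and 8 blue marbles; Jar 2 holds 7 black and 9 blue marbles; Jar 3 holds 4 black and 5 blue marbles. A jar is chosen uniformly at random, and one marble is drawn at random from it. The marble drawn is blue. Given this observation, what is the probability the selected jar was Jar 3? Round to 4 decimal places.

P(blue|Jar 1) = 0.5; P(blue|Jar 2) = 0.5625; P(blue|Jar 3) = 0.5556.
Prior × likelihood for each source: 0.333333·0.5=0.1667, 0.333333·0.5625=0.1875, 0.333333·0.5556=0.1852. Summing gives P(blue) = 0.53935.
P(Jar 3 | blue) = 0.1852 / 0.53935 = 0.3433.

Posterior probability ≈ 0.3433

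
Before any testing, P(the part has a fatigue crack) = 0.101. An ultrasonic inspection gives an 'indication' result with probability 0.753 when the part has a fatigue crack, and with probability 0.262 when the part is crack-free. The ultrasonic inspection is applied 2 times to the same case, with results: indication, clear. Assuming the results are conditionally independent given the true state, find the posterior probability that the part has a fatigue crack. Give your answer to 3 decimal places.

With H the event that the part has a fatigue crack, the joint likelihood of the observed sequence is P(data|H) = 0.753·0.247 = 0.18599 and P(data|¬H) = 0.262·0.738 = 0.19336.
Bayes: P(H|data) = 0.101·0.18599 / (0.101·0.18599 + 0.899·0.19336) = 0.018785/0.19261 = 0.0975.

Posterior P(H) ≈ 0.098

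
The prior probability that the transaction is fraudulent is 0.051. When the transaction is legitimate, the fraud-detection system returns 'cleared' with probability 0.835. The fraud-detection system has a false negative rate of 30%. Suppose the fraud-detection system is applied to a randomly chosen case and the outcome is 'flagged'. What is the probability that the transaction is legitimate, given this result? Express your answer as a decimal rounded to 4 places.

Let H be the event that the transaction is fraudulent. P(H) = 0.051, so P(¬H) = 0.949. With E the 'flagged' result, P(E|H) = 0.7 and P(E|¬H) = 0.165.
P(E) = 0.7·0.051 + 0.165·0.949 = 0.035700 + 0.15659 = 0.19228.
By Bayes' theorem, P(H|E) = 0.035700 / 0.19228 = 0.1857. Hence P(¬H|E) = 1 − 0.1857 = 0.8143.

P(¬H | E) ≈ 0.8143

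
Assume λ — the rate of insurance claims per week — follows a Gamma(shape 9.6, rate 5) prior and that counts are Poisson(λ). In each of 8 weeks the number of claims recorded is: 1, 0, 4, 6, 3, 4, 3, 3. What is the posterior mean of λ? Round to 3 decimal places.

Posterior mean ≈ 2.585

Total count ∑xᵢ = 24 over n = 8 weeks.
Gamma is conjugate to the Poisson likelihood: posterior is Gamma(shape = 9.6+24 = 33.6, rate = 5+8 = 13).
E[λ | data] = 33.6/13 = 2.585.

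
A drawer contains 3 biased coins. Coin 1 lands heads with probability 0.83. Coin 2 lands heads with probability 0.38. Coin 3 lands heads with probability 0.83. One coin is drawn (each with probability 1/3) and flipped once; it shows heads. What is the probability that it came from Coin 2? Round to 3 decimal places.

Posterior probability ≈ 0.186

P(heads|C1) = 0.83; P(heads|C2) = 0.38; P(heads|C3) = 0.83.
Prior × likelihood for each source: 0.333333·0.83=0.2767, 0.333333·0.38=0.1267, 0.333333·0.83=0.2767. Summing gives P(heads) = 0.68000.
P(Coin 2 | heads) = 0.1267 / 0.68000 = 0.186.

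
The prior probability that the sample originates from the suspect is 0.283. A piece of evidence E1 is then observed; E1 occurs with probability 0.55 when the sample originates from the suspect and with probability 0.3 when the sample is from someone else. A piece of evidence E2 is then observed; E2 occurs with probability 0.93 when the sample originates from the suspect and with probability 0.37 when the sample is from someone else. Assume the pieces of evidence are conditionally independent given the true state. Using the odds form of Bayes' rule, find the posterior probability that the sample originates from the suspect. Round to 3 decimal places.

Posterior probability ≈ 0.645

Prior odds = 0.283/(1−0.283) = 0.39470. In log-odds, ln(0.39470) = -0.92963.
Add log likelihood ratios: ln(1.8333) + ln(2.5135) = 1.5278.
Posterior log-odds = 0.59819, so posterior odds = exp(0.59819) = 1.8188. Converting, P(H|E) = 1.8188/2.8188 = 0.645.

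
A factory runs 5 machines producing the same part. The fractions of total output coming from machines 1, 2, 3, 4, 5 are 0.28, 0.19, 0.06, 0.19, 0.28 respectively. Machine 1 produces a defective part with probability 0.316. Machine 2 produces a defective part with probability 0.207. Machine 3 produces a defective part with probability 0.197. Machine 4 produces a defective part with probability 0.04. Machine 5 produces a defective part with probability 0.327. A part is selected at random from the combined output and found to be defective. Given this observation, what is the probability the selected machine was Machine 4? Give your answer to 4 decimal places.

Posterior probability ≈ 0.0318

Tabulate prior·likelihood by source: [1] prior 0.28, lik 0.316, product 0.08848; [2] prior 0.19, lik 0.207, product 0.03933; [3] prior 0.06, lik 0.197, product 0.01182; [4] prior 0.19, lik 0.04, product 0.007600; [5] prior 0.28, lik 0.327, product 0.09156.
Normalizing constant = 0.23879; the posterior for Machine 4 is its product over the sum, 0.007600/0.23879 = 0.0318.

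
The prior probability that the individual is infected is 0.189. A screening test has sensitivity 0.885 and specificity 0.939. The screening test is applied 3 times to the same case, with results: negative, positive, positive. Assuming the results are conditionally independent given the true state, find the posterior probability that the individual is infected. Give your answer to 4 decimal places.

Let H be the event that the individual is infected; start with P(H) = 0.189. P('positive'|H) = 0.885, P('positive'|¬H) = 0.061.
Update on result 1 ('negative'): P(H) ← 0.115·0.1890 / (0.115·0.1890 + 0.939·0.8110) = 0.021735/0.78326 = 0.0277.
Update on result 2 ('positive'): P(H) ← 0.885·0.0277 / (0.885·0.0277 + 0.061·0.9723) = 0.024558/0.083865 = 0.2928.
Update on result 3 ('positive'): P(H) ← 0.885·0.2928 / (0.885·0.2928 + 0.061·0.7072) = 0.25915/0.30229 = 0.8573.

Posterior P(H) ≈ 0.8573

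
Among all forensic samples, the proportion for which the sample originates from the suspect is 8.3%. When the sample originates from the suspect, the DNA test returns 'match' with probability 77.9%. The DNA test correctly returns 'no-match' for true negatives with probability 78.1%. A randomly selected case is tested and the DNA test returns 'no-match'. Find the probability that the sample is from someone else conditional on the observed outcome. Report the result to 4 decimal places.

Write H for 'the sample originates from the suspect'. Prior odds H:¬H = 0.083/0.917 = 0.090513. For the 'no-match' outcome, the likelihood ratio is 0.221/0.781 = 0.28297.
Posterior odds = 0.090513 × 0.28297 = 0.025612, so P(H|E) = 0.025612/(1+0.025612) = 0.0250. Then P(¬H|E) = 1 − 0.0250 = 0.9750.

P(¬H | E) ≈ 0.9750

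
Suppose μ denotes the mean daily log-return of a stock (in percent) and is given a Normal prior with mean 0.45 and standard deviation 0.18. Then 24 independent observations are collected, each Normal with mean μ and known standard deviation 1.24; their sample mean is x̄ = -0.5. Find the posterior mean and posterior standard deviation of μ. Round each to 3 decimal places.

Prior precision 1/τ₀² = 1/0.18² = 30.8642; data precision n/σ² = 24/1.24² = 15.6087.
Posterior precision = 30.8642 + 15.6087 = 46.4729, giving posterior SD = 1/√46.4729 = 0.147.
Posterior mean = (30.8642·0.45 + 15.6087·-0.5) / 46.4729 = 0.131.

Posterior mean ≈ 0.131; posterior SD ≈ 0.147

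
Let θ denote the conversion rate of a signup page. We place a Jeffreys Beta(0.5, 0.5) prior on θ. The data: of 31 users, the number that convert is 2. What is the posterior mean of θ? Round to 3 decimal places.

Observing 2 successes and 29 failures updates Beta(0.5, 0.5) by adding the success and failure counts to the two shape parameters: α = 0.5+2 = 2.5, β = 0.5+29 = 29.5.
Posterior mean = α/(α+β) = 2.5/32 = 0.078.

Posterior mean ≈ 0.078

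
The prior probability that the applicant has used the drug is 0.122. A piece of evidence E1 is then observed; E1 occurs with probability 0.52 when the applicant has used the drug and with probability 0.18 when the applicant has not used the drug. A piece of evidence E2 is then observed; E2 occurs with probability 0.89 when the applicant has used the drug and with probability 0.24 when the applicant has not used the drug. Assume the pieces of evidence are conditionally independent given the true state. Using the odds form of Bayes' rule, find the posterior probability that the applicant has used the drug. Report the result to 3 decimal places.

Posterior probability ≈ 0.598

Prior odds = 0.122/(1−0.122) = 0.13895.
Likelihood ratio for E1 = 0.52/0.18 = 2.8889.
Likelihood ratio for E2 = 0.89/0.24 = 3.7083.
Posterior odds = prior odds × LR₁ × LR₂ = 1.4886.
Posterior probability = odds/(1+odds) = 1.4886/2.4886 = 0.598.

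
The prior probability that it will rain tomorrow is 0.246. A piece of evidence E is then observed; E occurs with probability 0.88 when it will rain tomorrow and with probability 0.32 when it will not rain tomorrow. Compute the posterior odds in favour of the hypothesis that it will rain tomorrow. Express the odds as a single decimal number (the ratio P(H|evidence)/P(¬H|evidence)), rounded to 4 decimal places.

Prior odds = 0.246/(1−0.246) = 0.32626.
Likelihood ratio for E = 0.88/0.32 = 2.7500.
Posterior odds = prior odds × LR = 0.89721.

Posterior odds ≈ 0.8972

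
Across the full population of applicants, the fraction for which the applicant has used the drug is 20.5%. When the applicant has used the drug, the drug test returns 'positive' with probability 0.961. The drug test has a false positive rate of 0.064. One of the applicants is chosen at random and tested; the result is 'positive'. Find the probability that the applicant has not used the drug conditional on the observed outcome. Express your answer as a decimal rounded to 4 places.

P(¬H | E) ≈ 0.2053

Write H for 'the applicant has used the drug'. Prior odds H:¬H = 0.205/0.795 = 0.25786. For the 'positive' outcome, the likelihood ratio is 0.961/0.064 = 15.016.
Posterior odds = 0.25786 × 15.016 = 3.8720, so P(H|E) = 3.8720/(1+3.8720) = 0.7947. Then P(¬H|E) = 1 − 0.7947 = 0.2053.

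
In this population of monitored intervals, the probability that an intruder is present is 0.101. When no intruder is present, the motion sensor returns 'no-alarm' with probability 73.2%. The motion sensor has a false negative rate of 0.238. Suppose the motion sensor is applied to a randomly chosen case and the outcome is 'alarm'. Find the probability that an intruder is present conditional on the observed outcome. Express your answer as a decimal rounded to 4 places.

P(H | E) ≈ 0.2421

Let H be the event that an intruder is present. P(H) = 0.101, so P(¬H) = 0.899. With E the 'alarm' result, P(E|H) = 0.762 and P(E|¬H) = 0.268.
P(E) = 0.762·0.101 + 0.268·0.899 = 0.076962 + 0.24093 = 0.31789.
By Bayes' theorem, P(H|E) = 0.076962 / 0.31789 = 0.2421.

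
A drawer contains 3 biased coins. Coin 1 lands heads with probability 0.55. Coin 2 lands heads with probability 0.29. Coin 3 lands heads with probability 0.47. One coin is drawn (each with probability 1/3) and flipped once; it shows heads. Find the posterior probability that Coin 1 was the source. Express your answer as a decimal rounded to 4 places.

Tabulate prior·likelihood by source: [1] prior 0.333333, lik 0.55, product 0.1833; [2] prior 0.333333, lik 0.29, product 0.09667; [3] prior 0.333333, lik 0.47, product 0.1567.
Normalizing constant = 0.43667; the posterior for Coin 1 is its product over the sum, 0.1833/0.43667 = 0.4198.

Posterior probability ≈ 0.4198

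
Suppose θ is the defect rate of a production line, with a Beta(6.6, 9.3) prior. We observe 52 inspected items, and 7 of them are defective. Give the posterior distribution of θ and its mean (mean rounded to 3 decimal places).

Posterior: Beta(13.6, 54.3); mean ≈ 0.200

The binomial likelihood is conjugate to the Beta prior: with 7 successes and 45 failures, the posterior is Beta(6.6+7, 9.3+45) = Beta(13.6, 54.3).
Posterior mean = α/(α+β) = 13.6/67.9 = 0.200.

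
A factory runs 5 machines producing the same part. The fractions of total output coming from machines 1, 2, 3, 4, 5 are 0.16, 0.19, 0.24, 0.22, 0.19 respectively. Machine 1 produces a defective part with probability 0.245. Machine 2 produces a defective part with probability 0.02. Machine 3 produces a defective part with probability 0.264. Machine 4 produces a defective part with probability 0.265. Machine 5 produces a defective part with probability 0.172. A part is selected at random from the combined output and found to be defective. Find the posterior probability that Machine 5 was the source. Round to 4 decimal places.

P(defective|M1) = 0.245; P(defective|M2) = 0.02; P(defective|M3) = 0.264; P(defective|M4) = 0.265; P(defective|M5) = 0.172.
Prior × likelihood for each source: 0.16·0.245=0.03920, 0.19·0.02=0.003800, 0.24·0.264=0.06336, 0.22·0.265=0.05830, 0.19·0.172=0.03268. Summing gives P(defective) = 0.19734.
P(Machine 5 | defective) = 0.03268 / 0.19734 = 0.1656.

Posterior probability ≈ 0.1656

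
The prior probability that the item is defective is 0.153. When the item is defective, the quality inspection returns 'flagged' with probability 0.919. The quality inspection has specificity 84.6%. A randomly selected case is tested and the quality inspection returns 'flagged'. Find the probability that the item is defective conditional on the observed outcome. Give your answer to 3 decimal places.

P(H | E) ≈ 0.519

Let H be the event that the item is defective. P(H) = 0.153, so P(¬H) = 0.847. With E the 'flagged' result, P(E|H) = 0.919 and P(E|¬H) = 0.154.
P(E) = 0.919·0.153 + 0.154·0.847 = 0.14061 + 0.13044 = 0.27104.
By Bayes' theorem, P(H|E) = 0.14061 / 0.27104 = 0.519.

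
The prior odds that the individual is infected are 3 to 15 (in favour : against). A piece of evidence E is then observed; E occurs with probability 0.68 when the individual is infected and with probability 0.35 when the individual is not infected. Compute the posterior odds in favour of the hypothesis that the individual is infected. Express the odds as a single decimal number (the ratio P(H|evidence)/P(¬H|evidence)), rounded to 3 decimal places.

Prior odds = 3/15 = 0.20000. In log-odds, ln(0.20000) = -1.6094.
Add log likelihood ratio: ln(1.9429) = 0.66416.
Posterior log-odds = -0.94528, so posterior odds = exp(-0.94528) = 0.38857.

Posterior odds ≈ 0.389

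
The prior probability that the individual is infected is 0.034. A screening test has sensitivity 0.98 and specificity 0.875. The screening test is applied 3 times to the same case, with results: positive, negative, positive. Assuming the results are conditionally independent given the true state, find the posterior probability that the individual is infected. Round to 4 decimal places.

With H the event that the individual is infected, the joint likelihood of the observed sequence is P(data|H) = 0.98·0.02·0.98 = 0.019208 and P(data|¬H) = 0.125·0.875·0.125 = 0.013672.
Bayes: P(H|data) = 0.034·0.019208 / (0.034·0.019208 + 0.966·0.013672) = 0.00065307/0.013860 = 0.0471.

Posterior P(H) ≈ 0.0471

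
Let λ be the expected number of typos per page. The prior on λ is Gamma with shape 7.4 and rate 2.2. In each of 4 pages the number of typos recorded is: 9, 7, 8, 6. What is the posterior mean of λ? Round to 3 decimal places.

The Poisson likelihood adds the total count to the shape and the number of exposure periods to the rate. Here ∑xᵢ = 30 and n = 4, so shape 7.4→37.4 and rate 2.2→6.2.
Posterior mean = shape/rate = 37.4/6.2 = 6.032.

Posterior mean ≈ 6.032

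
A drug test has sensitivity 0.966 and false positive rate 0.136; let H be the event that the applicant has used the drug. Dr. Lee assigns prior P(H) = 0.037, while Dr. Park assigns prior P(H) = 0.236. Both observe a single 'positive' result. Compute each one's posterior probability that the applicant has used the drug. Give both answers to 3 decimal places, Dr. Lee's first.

Dr. Lee: 0.214; Dr. Park: 0.687

P('+'|H) = 0.966, P('+'|¬H) = 0.136.
Dr. Lee: numerator 0.966·0.037 = 0.035742; evidence = 0.035742+0.136·0.963 = 0.16671; posterior = 0.214.
Dr. Park: numerator 0.966·0.236 = 0.22798; evidence = 0.22798+0.136·0.764 = 0.33188; posterior = 0.687.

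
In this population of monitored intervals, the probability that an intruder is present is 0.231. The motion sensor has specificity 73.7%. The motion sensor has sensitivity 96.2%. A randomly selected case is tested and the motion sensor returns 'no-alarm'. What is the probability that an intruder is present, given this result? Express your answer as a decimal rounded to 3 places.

Write H for 'an intruder is present'. Prior odds H:¬H = 0.231/0.769 = 0.30039. For the 'no-alarm' outcome, the likelihood ratio is 0.038/0.737 = 0.051560.
Posterior odds = 0.30039 × 0.051560 = 0.015488, so P(H|E) = 0.015488/(1+0.015488) = 0.015.

P(H | E) ≈ 0.015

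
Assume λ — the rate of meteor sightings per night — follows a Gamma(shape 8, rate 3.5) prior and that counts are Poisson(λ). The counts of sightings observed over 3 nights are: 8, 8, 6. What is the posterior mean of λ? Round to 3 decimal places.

Posterior mean ≈ 4.615

The Poisson likelihood adds the total count to the shape and the number of exposure periods to the rate. Here ∑xᵢ = 22 and n = 3, so shape 8→30 and rate 3.5→6.5.
Posterior mean = shape/rate = 30/6.5 = 4.615.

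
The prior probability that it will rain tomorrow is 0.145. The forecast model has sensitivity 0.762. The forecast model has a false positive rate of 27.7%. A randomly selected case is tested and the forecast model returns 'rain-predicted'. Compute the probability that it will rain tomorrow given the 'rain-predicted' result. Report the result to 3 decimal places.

Let H be the event that it will rain tomorrow. P(H) = 0.145, so P(¬H) = 0.855. With E the 'rain-predicted' result, P(E|H) = 0.762 and P(E|¬H) = 0.277.
P(E) = 0.762·0.145 + 0.277·0.855 = 0.11049 + 0.23684 = 0.34732.
By Bayes' theorem, P(H|E) = 0.11049 / 0.34732 = 0.318.

P(H | E) ≈ 0.318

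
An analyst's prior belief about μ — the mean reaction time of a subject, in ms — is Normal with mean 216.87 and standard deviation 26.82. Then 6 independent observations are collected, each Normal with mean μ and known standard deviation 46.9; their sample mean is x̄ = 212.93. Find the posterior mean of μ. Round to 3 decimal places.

Posterior mean ≈ 214.260

Prior precision 1/τ₀² = 1/26.82² = 0.00139022; data precision n/σ² = 6/46.9² = 0.00272776.
Posterior precision = 0.00139022 + 0.00272776 = 0.00411797.
Posterior mean = (0.00139022·216.87 + 0.00272776·212.93) / 0.00411797 = 214.260.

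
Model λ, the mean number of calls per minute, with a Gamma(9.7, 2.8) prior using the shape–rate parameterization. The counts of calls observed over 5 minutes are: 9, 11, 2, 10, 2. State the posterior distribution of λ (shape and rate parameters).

Total count ∑xᵢ = 34 over n = 5 minutes.
Gamma is conjugate to the Poisson likelihood: posterior is Gamma(shape = 9.7+34 = 43.7, rate = 2.8+5 = 7.8).

Posterior: Gamma(shape=43.7, rate=7.8)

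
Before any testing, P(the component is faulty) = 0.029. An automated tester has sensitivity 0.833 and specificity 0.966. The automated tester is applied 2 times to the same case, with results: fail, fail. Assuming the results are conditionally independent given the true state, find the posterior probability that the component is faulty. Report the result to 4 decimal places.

Posterior P(H) ≈ 0.9472

With H the event that the component is faulty, the joint likelihood of the observed sequence is P(data|H) = 0.833·0.833 = 0.69389 and P(data|¬H) = 0.034·0.034 = 0.0011560.
Bayes: P(H|data) = 0.029·0.69389 / (0.029·0.69389 + 0.971·0.0011560) = 0.020123/0.021245 = 0.9472.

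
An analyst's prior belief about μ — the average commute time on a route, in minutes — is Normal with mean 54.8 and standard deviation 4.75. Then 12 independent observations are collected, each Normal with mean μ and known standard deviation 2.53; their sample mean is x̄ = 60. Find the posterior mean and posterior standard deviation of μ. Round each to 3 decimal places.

Prior precision 1/τ₀² = 1/4.75² = 0.0443213; data precision n/σ² = 12/2.53² = 1.87474.
Posterior precision = 0.0443213 + 1.87474 = 1.91906, giving posterior SD = 1/√1.91906 = 0.722.
Posterior mean = (0.0443213·54.8 + 1.87474·60) / 1.91906 = 59.880.

Posterior mean ≈ 59.880; posterior SD ≈ 0.722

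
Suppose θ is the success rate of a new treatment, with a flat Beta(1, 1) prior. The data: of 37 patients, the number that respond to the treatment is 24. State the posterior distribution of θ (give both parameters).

The binomial likelihood is conjugate to the Beta prior: with 24 successes and 13 failures, the posterior is Beta(1+24, 1+13) = Beta(25, 14).

Posterior: Beta(25, 14)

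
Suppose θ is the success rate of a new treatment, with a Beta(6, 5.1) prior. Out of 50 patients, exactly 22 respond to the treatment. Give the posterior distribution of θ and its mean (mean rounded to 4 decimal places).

The binomial likelihood is conjugate to the Beta prior: with 22 successes and 28 failures, the posterior is Beta(6+22, 5.1+28) = Beta(28, 33.1).
E[θ | data] = 28/(28+33.1) = 0.4583.

Posterior: Beta(28, 33.1); mean ≈ 0.4583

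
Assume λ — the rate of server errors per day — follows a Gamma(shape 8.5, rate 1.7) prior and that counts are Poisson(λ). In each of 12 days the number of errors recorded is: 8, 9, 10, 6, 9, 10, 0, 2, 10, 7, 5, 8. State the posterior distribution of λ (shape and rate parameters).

Posterior: Gamma(shape=92.5, rate=13.7)

The Poisson likelihood adds the total count to the shape and the number of exposure periods to the rate. Here ∑xᵢ = 84 and n = 12, so shape 8.5→92.5 and rate 1.7→13.7.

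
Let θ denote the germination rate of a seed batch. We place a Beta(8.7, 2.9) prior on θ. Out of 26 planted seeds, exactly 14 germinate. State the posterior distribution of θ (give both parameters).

Posterior: Beta(22.7, 14.9)

Observing 14 successes and 12 failures updates Beta(8.7, 2.9) by adding the success and failure counts to the two shape parameters: α = 8.7+14 = 22.7, β = 2.9+12 = 14.9.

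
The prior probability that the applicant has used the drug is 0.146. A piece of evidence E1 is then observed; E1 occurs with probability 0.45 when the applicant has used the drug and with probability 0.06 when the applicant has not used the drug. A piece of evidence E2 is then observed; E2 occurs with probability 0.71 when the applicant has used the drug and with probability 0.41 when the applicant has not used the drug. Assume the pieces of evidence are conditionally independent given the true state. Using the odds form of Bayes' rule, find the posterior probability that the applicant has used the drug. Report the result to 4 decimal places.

Posterior probability ≈ 0.6895

Prior odds = 0.146/(1−0.146) = 0.17096. In log-odds, ln(0.17096) = -1.7663.
Add log likelihood ratios: ln(7.5000) + ln(1.7317) = 2.5640.
Posterior log-odds = 0.79769, so posterior odds = exp(0.79769) = 2.2204. Converting, P(H|E) = 2.2204/3.2204 = 0.6895.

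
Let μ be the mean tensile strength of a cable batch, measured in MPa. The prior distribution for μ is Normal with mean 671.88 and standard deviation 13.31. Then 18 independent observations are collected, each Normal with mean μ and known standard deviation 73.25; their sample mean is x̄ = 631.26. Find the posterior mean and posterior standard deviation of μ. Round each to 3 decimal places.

Posterior mean ≈ 656.738; posterior SD ≈ 10.541

With known σ, the Normal prior is conjugate. Weight on the data is w = (n/σ²)/(n/σ² + 1/τ₀²) = 0.00335473/(0.00335473+0.00564474) = 0.37277.
Posterior mean = w·x̄ + (1−w)·μ₀ = 0.37277·631.26 + 0.62723·671.88 = 656.738. Posterior variance = 1/(0.00335473+0.00564474) = 111.118, so SD = 10.541.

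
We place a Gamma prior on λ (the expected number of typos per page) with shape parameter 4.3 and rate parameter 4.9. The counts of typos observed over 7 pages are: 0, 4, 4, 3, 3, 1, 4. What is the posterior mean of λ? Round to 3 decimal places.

The Poisson likelihood adds the total count to the shape and the number of exposure periods to the rate. Here ∑xᵢ = 19 and n = 7, so shape 4.3→23.3 and rate 4.9→11.9.
E[λ | data] = 23.3/11.9 = 1.958.

Posterior mean ≈ 1.958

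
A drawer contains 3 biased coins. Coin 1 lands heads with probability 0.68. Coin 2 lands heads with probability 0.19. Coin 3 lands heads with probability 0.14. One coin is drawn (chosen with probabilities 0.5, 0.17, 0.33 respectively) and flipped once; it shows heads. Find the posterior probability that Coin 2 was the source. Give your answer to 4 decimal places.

Posterior probability ≈ 0.0772

P(heads|C1) = 0.68; P(heads|C2) = 0.19; P(heads|C3) = 0.14.
Prior × likelihood for each source: 0.5·0.68=0.3400, 0.17·0.19=0.03230, 0.33·0.14=0.04620. Summing gives P(heads) = 0.41850.
P(Coin 2 | heads) = 0.03230 / 0.41850 = 0.0772.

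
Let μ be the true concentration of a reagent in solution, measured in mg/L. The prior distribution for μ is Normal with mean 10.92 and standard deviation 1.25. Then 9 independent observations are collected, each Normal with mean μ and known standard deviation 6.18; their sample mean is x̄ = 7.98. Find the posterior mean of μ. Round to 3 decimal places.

Posterior mean ≈ 10.129

With known σ, the Normal prior is conjugate. Weight on the data is w = (n/σ²)/(n/σ² + 1/τ₀²) = 0.235649/(0.235649+0.640000) = 0.26911.
Posterior mean = w·x̄ + (1−w)·μ₀ = 0.26911·7.98 + 0.73089·10.92 = 10.129.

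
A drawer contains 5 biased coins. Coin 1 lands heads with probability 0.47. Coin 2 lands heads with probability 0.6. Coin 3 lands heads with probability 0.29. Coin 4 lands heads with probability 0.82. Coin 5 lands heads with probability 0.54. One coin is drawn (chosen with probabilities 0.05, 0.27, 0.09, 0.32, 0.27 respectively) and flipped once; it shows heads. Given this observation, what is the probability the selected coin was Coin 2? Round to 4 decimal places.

P(heads|C1) = 0.47; P(heads|C2) = 0.6; P(heads|C3) = 0.29; P(heads|C4) = 0.82; P(heads|C5) = 0.54.
Prior × likelihood for each source: 0.05·0.47=0.02350, 0.27·0.6=0.1620, 0.09·0.29=0.02610, 0.32·0.82=0.2624, 0.27·0.54=0.1458. Summing gives P(heads) = 0.61980.
P(Coin 2 | heads) = 0.1620 / 0.61980 = 0.2614.

Posterior probability ≈ 0.2614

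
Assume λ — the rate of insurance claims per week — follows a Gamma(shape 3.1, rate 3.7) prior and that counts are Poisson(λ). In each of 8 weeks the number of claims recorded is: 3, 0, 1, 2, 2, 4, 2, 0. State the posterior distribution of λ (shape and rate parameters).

Posterior: Gamma(shape=17.1, rate=11.7)

Total count ∑xᵢ = 14 over n = 8 weeks.
Gamma is conjugate to the Poisson likelihood: posterior is Gamma(shape = 3.1+14 = 17.1, rate = 3.7+8 = 11.7).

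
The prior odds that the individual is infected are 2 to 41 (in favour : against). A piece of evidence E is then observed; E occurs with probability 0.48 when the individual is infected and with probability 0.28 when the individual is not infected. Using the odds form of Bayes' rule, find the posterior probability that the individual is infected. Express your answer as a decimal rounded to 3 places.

Prior odds = 2/41 = 0.048780. In log-odds, ln(0.048780) = -3.0204.
Add log likelihood ratio: ln(1.7143) = 0.53900.
Posterior log-odds = -2.4814, so posterior odds = exp(-2.4814) = 0.083624. Converting, P(H|E) = 0.083624/1.0836 = 0.077.

Posterior probability ≈ 0.077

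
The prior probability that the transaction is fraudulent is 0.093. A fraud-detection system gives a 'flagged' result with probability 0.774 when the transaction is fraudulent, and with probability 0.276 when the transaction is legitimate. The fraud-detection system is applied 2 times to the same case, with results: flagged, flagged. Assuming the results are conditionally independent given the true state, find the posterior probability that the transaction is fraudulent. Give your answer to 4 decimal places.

Posterior P(H) ≈ 0.4464

Let H be the event that the transaction is fraudulent; start with P(H) = 0.093. P('flagged'|H) = 0.774, P('flagged'|¬H) = 0.276.
Update on result 1 ('flagged'): P(H) ← 0.774·0.0930 / (0.774·0.0930 + 0.276·0.9070) = 0.071982/0.32231 = 0.2233.
Update on result 2 ('flagged'): P(H) ← 0.774·0.2233 / (0.774·0.2233 + 0.276·0.7767) = 0.17286/0.38722 = 0.4464.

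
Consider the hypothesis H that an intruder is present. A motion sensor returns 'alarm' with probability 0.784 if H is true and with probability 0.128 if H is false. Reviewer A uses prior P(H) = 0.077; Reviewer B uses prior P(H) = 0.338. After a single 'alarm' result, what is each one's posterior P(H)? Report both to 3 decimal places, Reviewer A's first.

P('+'|H) = 0.784, P('+'|¬H) = 0.128.
Reviewer A: numerator 0.784·0.077 = 0.060368; evidence = 0.060368+0.128·0.923 = 0.17851; posterior = 0.338.
Reviewer B: numerator 0.784·0.338 = 0.26499; evidence = 0.26499+0.128·0.662 = 0.34973; posterior = 0.758.

Reviewer A: 0.338; Reviewer B: 0.758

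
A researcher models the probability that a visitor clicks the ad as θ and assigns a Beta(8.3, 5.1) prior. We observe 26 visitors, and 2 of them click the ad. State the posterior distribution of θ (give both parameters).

Observing 2 successes and 24 failures updates Beta(8.3, 5.1) by adding the success and failure counts to the two shape parameters: α = 8.3+2 = 10.3, β = 5.1+24 = 29.1.

Posterior: Beta(10.3, 29.1)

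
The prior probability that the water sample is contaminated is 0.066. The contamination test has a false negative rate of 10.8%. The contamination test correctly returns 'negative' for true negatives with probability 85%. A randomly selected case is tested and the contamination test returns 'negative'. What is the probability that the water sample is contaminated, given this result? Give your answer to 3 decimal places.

Let H be the event that the water sample is contaminated. P(H) = 0.066, so P(¬H) = 0.934. With E the 'negative' result, P(E|H) = 0.108 and P(E|¬H) = 0.85.
P(E) = 0.108·0.066 + 0.85·0.934 = 0.0071280 + 0.79390 = 0.80103.
By Bayes' theorem, P(H|E) = 0.0071280 / 0.80103 = 0.009.

P(H | E) ≈ 0.009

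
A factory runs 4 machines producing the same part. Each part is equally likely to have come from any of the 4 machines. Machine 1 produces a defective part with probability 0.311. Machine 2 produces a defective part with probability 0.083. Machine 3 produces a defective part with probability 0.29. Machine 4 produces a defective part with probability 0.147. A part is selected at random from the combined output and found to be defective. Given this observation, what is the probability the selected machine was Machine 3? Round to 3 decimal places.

Tabulate prior·likelihood by source: [1] prior 0.25, lik 0.311, product 0.07775; [2] prior 0.25, lik 0.083, product 0.02075; [3] prior 0.25, lik 0.29, product 0.07250; [4] prior 0.25, lik 0.147, product 0.03675.
Normalizing constant = 0.20775; the posterior for Machine 3 is its product over the sum, 0.07250/0.20775 = 0.349.

Posterior probability ≈ 0.349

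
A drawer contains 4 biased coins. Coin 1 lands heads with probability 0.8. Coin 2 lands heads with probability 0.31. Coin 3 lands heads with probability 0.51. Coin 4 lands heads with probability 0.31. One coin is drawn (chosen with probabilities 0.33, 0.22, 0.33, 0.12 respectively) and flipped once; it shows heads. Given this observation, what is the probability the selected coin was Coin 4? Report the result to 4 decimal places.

P(heads|C1) = 0.8; P(heads|C2) = 0.31; P(heads|C3) = 0.51; P(heads|C4) = 0.31.
Prior × likelihood for each source: 0.33·0.8=0.2640, 0.22·0.31=0.06820, 0.33·0.51=0.1683, 0.12·0.31=0.03720. Summing gives P(heads) = 0.53770.
P(Coin 4 | heads) = 0.03720 / 0.53770 = 0.0692.

Posterior probability ≈ 0.0692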